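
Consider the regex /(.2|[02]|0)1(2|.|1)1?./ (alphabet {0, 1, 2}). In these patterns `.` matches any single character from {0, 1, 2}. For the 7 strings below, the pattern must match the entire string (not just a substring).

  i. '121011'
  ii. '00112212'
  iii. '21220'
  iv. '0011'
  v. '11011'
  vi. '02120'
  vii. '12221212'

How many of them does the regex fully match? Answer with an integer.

2

i. '121011' → match
ii. '00112212' → no match
iii. '21220' → no match
iv. '0011' → no match
v. '11011' → no match
vi. '02120' → match
vii. '12221212' → no match
Total matched: 2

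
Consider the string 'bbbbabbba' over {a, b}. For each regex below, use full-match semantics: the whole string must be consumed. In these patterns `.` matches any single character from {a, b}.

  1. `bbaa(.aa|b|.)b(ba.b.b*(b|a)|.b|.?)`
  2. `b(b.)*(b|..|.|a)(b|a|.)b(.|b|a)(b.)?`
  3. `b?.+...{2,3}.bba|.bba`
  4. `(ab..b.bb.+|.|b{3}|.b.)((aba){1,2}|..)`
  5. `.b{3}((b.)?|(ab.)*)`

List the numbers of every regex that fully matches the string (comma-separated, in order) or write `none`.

2, 3

1 → no match — must start with 'bbaa'
2 → match
3 → match
4 → no match
5 → no match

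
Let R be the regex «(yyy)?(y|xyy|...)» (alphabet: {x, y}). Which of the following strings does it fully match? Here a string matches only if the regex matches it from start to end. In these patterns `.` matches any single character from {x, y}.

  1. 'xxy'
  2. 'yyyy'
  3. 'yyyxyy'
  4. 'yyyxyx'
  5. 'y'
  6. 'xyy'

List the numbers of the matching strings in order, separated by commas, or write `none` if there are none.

1. 'xxy' → match
2. 'yyyy' → match
3. 'yyyxyy' → match
4. 'yyyxyx' → match
5. 'y' → match
6. 'xyy' → match

1, 2, 3, 4, 5, 6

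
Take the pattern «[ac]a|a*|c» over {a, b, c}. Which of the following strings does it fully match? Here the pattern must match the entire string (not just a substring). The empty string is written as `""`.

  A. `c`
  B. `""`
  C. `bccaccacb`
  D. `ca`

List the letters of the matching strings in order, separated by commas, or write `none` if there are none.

A, B, D

A → match
B → match
C → no match
D → match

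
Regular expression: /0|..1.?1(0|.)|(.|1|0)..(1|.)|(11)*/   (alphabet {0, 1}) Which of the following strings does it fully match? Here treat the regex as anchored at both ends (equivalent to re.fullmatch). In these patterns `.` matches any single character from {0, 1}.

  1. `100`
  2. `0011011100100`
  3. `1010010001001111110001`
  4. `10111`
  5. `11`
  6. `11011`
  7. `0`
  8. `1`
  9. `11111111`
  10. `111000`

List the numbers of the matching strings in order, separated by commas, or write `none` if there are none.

4, 5, 7, 9

1 → no match
2 → no match
3 → no match
4 → match
5 → match
6 → no match
7 → match
8 → no match
9 → match
10 → no match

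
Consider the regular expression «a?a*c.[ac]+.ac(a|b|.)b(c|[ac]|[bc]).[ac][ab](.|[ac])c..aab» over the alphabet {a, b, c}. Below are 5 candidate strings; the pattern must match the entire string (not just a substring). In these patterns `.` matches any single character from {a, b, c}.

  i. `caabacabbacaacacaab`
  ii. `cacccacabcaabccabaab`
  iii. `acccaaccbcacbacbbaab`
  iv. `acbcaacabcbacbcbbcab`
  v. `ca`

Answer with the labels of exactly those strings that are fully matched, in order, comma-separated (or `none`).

i, ii, iii

i → match
ii → match
iii → match
iv → no match — must end with `aab`
v → no match — must end with `aab`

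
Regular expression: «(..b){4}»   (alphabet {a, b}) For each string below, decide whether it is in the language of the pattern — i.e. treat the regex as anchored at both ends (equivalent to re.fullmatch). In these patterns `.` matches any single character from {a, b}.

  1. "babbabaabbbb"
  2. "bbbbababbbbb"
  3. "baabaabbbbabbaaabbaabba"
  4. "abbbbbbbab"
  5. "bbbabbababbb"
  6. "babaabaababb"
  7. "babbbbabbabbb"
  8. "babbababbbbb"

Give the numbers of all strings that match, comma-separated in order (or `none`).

1, 2, 6, 8

1 → match
2 → match
3 → no match — must end with "b"
4 → no match
5 → no match
6 → match
7 → no match
8 → match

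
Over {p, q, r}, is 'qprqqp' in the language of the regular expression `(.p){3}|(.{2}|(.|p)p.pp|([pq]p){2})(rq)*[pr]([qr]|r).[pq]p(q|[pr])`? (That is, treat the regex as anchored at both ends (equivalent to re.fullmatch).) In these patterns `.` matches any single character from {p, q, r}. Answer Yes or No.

No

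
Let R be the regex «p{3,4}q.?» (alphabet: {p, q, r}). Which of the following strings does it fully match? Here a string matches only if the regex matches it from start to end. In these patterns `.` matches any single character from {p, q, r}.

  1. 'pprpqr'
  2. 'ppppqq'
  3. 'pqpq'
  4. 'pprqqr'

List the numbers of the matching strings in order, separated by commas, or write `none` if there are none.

1 → no match
2 → match
3 → no match
4 → no match

2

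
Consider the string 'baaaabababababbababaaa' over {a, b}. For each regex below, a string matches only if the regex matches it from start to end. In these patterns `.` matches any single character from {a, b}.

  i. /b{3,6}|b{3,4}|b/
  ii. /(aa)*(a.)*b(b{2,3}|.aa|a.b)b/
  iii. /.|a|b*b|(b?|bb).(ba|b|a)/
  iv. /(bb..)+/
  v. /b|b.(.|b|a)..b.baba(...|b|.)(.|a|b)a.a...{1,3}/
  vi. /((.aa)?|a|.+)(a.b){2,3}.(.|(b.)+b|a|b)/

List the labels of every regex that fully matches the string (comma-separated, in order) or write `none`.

v

i → no match — must end with 'b'
ii → no match — must end with 'b'
iii → no match
iv → no match — must start with 'bb'
v → match
vi → no match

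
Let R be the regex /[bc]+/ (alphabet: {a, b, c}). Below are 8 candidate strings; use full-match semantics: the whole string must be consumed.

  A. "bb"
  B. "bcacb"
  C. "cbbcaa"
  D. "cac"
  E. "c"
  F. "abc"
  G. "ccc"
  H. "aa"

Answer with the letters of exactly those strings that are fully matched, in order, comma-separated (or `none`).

A → match
B → no match
C → no match
D → no match
E → match
F → no match
G → match
H → no match

A, E, G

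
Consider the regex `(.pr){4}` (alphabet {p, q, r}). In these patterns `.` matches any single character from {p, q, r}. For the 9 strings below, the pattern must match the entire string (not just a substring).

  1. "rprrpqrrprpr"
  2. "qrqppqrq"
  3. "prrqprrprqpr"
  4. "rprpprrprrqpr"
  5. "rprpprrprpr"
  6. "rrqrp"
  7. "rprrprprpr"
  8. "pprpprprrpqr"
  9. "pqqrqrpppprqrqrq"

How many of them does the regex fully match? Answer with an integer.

1. "rprrpqrrprpr" → no match
2. "qrqppqrq" → no match — must end with "pr"
3. "prrqprrprqpr" → no match
4 → no match
5. "rprpprrprpr" → no match
6. "rrqrp" → no match — must end with "pr"
7. "rprrprprpr" → no match
8. "pprpprprrpqr" → no match — must end with "pr"
9 → no match — must end with "pr"
Total matched: 0

0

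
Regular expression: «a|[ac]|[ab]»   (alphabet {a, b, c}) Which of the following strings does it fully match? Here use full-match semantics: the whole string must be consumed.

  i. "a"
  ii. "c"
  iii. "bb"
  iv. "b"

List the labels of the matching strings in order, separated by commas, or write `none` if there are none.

i. "a" → match
ii. "c" → match
iii. "bb" → no match
iv. "b" → match

i, ii, iv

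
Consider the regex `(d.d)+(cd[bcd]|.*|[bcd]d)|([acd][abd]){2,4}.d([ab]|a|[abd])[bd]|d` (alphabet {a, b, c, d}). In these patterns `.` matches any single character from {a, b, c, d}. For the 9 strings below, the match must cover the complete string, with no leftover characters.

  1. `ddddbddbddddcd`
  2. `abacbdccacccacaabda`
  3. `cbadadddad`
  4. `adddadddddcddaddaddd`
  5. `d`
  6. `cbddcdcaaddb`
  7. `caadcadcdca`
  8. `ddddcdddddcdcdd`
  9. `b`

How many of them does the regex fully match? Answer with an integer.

5

1 → match
2 → no match
3 → match
4 → no match
5 → match
6 → match
7 → no match
8 → match
9 → no match
Total matched: 5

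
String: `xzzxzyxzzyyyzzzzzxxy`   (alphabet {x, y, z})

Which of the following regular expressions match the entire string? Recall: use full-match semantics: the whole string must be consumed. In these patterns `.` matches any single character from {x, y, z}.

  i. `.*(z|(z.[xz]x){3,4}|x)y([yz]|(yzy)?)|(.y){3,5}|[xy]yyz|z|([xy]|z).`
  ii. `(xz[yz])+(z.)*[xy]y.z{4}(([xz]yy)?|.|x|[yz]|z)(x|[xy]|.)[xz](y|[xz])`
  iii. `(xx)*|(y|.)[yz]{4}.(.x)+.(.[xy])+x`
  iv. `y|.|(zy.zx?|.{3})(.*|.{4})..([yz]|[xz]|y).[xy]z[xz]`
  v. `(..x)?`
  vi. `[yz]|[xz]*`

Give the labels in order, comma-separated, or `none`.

i, ii

i → match
ii → match
iii → no match
iv → no match
v → no match
vi → no match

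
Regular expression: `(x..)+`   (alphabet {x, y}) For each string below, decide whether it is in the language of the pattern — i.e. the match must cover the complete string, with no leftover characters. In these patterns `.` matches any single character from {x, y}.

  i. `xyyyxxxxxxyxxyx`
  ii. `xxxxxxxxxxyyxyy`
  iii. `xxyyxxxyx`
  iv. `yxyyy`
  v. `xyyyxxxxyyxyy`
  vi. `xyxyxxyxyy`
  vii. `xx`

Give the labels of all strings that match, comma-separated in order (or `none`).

i → no match
ii → match
iii → no match
iv → no match — must start with `x`
v → no match
vi → no match
vii → no match

ii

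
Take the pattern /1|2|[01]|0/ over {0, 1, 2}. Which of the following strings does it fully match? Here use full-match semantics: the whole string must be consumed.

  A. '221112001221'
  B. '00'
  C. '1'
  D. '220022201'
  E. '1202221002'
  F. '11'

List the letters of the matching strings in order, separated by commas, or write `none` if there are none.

C

A. '221112001221' → no match
B. '00' → no match
C. '1' → match
D. '220022201' → no match
E. '1202221002' → no match
F. '11' → no match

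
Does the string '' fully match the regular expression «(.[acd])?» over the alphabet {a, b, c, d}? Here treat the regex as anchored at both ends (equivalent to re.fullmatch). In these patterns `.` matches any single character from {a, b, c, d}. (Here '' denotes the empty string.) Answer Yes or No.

Yes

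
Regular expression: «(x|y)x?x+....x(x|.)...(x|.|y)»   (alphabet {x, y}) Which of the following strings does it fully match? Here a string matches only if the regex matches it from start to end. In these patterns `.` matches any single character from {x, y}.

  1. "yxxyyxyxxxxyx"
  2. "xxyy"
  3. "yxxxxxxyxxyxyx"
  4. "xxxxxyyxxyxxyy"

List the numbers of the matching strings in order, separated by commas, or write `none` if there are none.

1, 3, 4

1 → match
2 → no match
3 → match
4 → match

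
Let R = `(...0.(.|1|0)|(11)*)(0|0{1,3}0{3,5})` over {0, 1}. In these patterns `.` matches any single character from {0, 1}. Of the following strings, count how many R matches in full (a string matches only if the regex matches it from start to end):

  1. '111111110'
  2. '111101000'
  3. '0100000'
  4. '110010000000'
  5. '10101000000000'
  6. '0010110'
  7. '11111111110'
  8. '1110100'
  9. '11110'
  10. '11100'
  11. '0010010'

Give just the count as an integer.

1 → match
2 → no match
3 → match
4 → match
5 → match
6 → match
7 → match
8 → match
9 → match
10 → no match
11 → match
Total matched: 9

9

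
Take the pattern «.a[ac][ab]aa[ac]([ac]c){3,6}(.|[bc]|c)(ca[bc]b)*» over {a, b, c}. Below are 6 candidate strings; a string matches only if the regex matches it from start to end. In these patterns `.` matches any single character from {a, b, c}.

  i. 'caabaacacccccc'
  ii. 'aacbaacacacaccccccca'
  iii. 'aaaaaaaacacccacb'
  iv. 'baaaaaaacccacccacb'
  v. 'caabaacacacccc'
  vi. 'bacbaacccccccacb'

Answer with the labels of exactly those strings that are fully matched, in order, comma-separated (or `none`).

i, ii, iii, iv, v, vi

i → match
ii → match
iii → match
iv → match
v → match
vi → match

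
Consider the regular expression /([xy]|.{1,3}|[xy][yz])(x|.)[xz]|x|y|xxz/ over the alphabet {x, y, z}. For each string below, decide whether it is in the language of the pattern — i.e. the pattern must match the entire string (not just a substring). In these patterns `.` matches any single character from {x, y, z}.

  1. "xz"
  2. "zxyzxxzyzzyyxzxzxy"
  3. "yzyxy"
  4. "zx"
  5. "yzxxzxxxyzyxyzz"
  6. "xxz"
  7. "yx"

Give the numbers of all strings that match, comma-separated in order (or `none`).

1 → no match
2 → no match
3 → no match
4 → no match
5 → no match
6 → match
7 → no match

6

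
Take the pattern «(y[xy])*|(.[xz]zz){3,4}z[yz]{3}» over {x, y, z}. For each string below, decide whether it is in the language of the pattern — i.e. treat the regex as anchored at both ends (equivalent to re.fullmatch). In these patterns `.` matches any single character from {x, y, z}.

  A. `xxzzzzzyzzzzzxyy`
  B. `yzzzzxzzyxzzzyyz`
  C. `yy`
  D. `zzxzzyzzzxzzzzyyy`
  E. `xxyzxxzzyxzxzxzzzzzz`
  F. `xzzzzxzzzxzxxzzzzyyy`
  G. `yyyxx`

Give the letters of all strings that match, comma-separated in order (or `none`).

B, C

A → no match
B → match
C → match
D → no match
E → no match
F → no match
G → no match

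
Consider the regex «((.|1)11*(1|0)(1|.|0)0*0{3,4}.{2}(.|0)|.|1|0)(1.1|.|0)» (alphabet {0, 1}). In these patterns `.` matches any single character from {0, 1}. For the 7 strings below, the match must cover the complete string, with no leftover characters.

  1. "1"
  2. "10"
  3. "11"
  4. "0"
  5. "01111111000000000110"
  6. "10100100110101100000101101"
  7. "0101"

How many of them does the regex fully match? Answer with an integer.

4

1 → no match
2 → match
3 → match
4 → no match
5 → match
6 → no match
7 → match
Total matched: 4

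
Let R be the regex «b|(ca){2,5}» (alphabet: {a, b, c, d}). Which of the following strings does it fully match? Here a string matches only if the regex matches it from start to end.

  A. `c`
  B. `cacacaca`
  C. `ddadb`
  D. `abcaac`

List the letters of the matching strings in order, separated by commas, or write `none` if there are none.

B

A. `c` → no match
B. `cacacaca` → match
C. `ddadb` → no match
D. `abcaac` → no match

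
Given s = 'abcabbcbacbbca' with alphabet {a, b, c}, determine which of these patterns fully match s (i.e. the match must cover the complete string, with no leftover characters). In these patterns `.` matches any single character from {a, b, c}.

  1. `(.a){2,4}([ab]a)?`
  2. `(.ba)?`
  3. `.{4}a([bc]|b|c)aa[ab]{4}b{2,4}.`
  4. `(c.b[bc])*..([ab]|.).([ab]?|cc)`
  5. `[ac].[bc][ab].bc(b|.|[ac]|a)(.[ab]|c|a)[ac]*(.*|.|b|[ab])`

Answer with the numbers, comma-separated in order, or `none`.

1 → no match
2 → no match
3 → no match
4 → no match
5 → match

5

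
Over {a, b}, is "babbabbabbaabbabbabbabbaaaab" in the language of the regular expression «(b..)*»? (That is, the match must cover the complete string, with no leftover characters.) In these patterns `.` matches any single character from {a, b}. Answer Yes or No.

No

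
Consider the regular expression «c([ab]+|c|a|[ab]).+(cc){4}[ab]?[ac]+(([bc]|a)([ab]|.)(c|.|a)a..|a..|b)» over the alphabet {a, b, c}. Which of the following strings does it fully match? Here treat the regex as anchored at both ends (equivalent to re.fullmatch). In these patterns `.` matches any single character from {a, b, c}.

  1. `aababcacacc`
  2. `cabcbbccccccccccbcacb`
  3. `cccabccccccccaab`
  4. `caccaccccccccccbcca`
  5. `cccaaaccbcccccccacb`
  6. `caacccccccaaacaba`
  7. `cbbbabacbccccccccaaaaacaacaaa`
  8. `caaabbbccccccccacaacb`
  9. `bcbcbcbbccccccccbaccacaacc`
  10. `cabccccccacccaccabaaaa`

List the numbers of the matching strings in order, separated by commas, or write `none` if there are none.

2, 3, 7, 8

1 → no match — must start with `c`
2 → match
3 → match
4 → no match
5 → no match
6 → no match
7 → match
8 → match
9 → no match — must start with `c`
10 → no match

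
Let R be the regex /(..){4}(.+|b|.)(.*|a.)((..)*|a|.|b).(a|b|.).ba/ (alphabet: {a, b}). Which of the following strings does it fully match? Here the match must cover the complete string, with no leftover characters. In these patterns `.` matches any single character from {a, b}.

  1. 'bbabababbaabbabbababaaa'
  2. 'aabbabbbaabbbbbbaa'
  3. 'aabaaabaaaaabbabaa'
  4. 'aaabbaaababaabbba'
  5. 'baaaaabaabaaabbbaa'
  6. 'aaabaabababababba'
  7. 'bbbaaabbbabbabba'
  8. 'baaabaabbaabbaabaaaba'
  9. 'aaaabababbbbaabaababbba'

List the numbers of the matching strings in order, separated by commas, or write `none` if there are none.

1 → no match — must end with 'ba'
2 → no match — must end with 'ba'
3 → no match — must end with 'ba'
4 → match
5 → no match — must end with 'ba'
6 → match
7 → match
8 → match
9 → match

4, 6, 7, 8, 9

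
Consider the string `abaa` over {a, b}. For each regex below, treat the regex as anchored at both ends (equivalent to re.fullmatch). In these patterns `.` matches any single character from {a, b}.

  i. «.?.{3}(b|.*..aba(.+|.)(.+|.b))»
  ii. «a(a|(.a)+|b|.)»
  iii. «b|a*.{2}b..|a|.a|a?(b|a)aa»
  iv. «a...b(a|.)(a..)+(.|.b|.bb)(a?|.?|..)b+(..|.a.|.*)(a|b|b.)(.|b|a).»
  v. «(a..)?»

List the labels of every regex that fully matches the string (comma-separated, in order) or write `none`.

i → no match
ii → no match
iii → match
iv → no match
v → no match

iii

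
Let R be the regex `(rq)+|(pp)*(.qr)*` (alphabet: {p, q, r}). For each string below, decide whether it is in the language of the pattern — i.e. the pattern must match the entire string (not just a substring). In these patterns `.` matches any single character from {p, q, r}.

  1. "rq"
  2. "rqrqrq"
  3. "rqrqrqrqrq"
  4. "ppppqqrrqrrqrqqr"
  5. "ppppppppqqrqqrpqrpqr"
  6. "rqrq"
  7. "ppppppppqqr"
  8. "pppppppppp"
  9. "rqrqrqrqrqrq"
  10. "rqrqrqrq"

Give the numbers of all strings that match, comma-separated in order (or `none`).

1, 2, 3, 4, 5, 6, 7, 8, 9, 10

1 → match
2 → match
3 → match
4 → match
5 → match
6 → match
7 → match
8 → match
9 → match
10 → match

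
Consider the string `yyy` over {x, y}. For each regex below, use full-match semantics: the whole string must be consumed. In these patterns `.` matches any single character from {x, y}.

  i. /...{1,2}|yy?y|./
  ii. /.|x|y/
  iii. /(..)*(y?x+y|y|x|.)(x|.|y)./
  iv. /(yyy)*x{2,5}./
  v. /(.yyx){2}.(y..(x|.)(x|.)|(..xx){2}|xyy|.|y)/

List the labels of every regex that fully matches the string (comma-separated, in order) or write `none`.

i → match
ii → no match
iii → match
iv → no match
v → no match

i, iii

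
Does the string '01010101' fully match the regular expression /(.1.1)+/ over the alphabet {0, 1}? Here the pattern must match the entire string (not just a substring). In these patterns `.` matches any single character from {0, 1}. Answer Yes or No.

Yes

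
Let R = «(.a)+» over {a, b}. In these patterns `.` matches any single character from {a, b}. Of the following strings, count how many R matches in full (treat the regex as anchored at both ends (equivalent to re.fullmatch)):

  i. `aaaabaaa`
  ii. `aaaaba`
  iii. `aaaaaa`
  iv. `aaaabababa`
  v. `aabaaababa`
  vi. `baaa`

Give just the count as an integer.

6

i → match
ii → match
iii → match
iv → match
v → match
vi → match
Total matched: 6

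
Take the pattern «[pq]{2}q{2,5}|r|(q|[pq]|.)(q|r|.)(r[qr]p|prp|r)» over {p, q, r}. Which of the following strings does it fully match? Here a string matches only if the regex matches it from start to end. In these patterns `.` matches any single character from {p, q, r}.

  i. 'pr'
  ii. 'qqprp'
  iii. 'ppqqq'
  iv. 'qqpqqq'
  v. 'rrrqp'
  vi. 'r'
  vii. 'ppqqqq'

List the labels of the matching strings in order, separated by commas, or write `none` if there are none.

ii, iii, v, vi, vii

i → no match
ii → match
iii → match
iv → no match
v → match
vi → match
vii → match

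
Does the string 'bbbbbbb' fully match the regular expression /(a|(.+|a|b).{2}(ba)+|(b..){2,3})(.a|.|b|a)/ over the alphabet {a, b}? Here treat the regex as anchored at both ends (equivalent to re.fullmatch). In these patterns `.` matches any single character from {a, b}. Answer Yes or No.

Yes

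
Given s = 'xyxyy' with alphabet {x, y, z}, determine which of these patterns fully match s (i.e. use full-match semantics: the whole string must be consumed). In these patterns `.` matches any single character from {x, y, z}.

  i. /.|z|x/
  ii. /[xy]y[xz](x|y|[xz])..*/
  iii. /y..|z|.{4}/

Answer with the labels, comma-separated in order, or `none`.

i → no match
ii → match
iii → no match

ii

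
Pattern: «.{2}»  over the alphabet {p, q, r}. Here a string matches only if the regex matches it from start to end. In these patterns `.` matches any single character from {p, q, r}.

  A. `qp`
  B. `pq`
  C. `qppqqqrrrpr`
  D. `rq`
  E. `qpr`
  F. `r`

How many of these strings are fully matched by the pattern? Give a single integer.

3

A. `qp` → match
B. `pq` → match
C. `qppqqqrrrpr` → no match
D. `rq` → match
E. `qpr` → no match
F. `r` → no match
Total matched: 3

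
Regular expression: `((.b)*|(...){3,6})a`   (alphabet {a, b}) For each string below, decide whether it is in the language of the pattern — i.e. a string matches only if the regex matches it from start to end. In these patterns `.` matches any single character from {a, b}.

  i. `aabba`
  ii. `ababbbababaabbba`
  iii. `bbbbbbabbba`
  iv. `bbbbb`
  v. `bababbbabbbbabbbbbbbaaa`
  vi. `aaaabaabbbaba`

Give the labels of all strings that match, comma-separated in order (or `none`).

i → no match
ii → match
iii → match
iv → no match — must end with `a`
v → no match
vi → match

ii, iii, vi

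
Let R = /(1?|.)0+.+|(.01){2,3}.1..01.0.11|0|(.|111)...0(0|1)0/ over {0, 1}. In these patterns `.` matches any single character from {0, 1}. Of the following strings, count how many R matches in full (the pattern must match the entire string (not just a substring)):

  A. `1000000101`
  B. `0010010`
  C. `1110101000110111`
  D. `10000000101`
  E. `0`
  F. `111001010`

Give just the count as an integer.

A → match
B → match
C → no match
D → match
E → match
F → match
Total matched: 5

5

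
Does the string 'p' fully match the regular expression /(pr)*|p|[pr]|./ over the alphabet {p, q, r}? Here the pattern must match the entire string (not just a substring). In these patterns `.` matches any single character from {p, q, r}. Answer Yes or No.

Yes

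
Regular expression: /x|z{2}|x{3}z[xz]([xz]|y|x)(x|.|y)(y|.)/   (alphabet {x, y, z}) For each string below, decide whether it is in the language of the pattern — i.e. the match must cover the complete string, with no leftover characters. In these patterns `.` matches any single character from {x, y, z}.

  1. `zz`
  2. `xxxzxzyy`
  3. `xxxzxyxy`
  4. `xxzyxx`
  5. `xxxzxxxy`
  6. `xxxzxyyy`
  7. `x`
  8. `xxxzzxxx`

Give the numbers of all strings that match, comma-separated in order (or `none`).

1. `zz` → match
2. `xxxzxzyy` → match
3. `xxxzxyxy` → match
4. `xxzyxx` → no match
5. `xxxzxxxy` → match
6. `xxxzxyyy` → match
7. `x` → match
8. `xxxzzxxx` → match

1, 2, 3, 5, 6, 7, 8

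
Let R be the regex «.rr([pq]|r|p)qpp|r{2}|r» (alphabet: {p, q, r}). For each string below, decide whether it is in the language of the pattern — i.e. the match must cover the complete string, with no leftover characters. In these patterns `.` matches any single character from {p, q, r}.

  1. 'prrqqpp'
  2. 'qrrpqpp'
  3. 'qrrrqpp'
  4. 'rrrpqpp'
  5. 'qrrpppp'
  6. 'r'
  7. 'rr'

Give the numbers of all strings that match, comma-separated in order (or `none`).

1 → match
2 → match
3 → match
4 → match
5 → no match
6 → match
7 → match

1, 2, 3, 4, 6, 7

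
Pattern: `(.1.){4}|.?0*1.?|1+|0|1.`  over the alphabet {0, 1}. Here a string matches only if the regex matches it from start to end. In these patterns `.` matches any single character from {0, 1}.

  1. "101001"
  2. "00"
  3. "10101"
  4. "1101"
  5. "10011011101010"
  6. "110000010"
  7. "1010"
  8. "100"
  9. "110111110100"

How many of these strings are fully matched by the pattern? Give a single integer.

1 → no match
2 → no match
3 → no match
4 → no match
5 → no match
6 → no match
7 → match
8 → no match
9 → no match
Total matched: 1

1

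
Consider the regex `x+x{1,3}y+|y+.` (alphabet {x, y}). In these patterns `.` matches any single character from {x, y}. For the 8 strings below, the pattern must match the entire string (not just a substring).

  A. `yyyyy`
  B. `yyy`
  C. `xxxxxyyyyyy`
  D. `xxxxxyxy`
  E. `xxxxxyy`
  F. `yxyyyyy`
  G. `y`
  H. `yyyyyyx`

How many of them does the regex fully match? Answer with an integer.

A → match
B → match
C → match
D → no match
E → match
F → no match
G → no match
H → match
Total matched: 5

5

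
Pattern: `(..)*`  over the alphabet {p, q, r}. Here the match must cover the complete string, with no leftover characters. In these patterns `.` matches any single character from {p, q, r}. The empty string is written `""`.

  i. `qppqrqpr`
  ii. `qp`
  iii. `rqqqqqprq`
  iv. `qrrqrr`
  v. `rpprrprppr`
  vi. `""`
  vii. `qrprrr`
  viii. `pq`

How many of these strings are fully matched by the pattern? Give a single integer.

7

i → match
ii → match
iii → no match
iv → match
v → match
vi → match
vii → match
viii → match
Total matched: 7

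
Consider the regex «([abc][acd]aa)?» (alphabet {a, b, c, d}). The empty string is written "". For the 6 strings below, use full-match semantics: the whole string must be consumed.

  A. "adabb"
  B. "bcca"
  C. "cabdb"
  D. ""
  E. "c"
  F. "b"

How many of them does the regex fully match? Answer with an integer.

A → no match
B → no match
C → no match
D → match
E → no match
F → no match
Total matched: 1

1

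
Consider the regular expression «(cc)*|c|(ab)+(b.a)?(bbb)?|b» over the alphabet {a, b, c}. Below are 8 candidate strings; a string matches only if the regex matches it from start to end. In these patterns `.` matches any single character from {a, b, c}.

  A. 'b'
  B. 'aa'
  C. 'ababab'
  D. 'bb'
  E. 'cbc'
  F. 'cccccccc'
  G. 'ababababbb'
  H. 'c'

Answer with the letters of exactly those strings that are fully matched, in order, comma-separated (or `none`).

A, C, F, H

A. 'b' → match
B. 'aa' → no match
C. 'ababab' → match
D. 'bb' → no match
E. 'cbc' → no match
F. 'cccccccc' → match
G. 'ababababbb' → no match
H. 'c' → match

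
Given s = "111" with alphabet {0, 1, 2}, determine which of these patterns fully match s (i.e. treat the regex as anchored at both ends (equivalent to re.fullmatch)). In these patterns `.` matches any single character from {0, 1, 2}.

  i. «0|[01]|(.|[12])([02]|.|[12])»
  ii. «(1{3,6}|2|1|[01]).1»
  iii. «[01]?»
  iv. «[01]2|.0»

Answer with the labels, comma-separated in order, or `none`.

i → no match
ii → match
iii → no match
iv → no match

ii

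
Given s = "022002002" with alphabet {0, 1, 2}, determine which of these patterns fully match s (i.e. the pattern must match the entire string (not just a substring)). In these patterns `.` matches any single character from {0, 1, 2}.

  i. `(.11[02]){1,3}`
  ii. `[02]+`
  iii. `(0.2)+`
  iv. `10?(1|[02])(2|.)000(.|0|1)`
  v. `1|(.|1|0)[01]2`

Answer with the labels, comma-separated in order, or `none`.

ii, iii

i → no match
ii → match
iii → match
iv → no match — must start with "1"
v → no match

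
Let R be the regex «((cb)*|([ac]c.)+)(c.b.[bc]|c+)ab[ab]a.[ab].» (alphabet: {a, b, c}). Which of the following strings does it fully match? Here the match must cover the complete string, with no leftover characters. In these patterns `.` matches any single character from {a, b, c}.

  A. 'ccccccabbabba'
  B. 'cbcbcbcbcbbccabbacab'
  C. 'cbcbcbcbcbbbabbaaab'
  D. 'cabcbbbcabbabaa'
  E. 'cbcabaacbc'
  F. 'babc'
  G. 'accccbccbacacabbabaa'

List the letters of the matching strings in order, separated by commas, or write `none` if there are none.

A → match
B → match
C → no match
D → no match
E → match
F → no match
G → match

A, B, E, G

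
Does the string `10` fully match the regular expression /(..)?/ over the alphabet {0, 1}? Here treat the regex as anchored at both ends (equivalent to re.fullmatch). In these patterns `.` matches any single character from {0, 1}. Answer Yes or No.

Yes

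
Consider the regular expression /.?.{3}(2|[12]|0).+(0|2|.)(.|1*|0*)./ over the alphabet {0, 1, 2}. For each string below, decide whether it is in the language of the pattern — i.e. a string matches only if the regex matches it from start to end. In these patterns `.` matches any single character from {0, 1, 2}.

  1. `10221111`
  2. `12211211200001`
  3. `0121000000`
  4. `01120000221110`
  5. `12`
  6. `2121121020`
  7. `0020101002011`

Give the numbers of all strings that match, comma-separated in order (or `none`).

1, 2, 3, 4, 6, 7

1 → match
2 → match
3 → match
4 → match
5 → no match
6 → match
7 → match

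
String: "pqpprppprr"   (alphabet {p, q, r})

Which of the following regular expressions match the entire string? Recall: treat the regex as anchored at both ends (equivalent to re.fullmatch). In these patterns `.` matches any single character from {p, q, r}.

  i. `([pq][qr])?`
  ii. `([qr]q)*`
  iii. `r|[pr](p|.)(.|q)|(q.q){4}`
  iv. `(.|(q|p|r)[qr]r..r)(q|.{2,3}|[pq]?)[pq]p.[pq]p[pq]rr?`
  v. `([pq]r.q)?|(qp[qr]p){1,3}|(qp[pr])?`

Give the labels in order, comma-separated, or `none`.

iv

i → no match
ii → no match
iii → no match
iv → match
v → no match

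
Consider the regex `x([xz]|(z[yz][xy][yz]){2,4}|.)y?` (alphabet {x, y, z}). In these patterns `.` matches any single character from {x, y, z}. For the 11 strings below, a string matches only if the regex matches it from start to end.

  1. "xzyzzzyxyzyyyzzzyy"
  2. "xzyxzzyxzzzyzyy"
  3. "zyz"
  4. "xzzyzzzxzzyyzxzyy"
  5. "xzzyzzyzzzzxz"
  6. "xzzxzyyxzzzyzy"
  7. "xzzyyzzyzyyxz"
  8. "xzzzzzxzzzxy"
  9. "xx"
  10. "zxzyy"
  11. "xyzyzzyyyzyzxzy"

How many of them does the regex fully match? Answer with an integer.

1 → no match
2 → no match
3 → no match — must start with "x"
4 → no match
5 → no match
6 → no match
7 → no match
8 → no match
9 → match
10 → no match — must start with "x"
11 → no match
Total matched: 1

1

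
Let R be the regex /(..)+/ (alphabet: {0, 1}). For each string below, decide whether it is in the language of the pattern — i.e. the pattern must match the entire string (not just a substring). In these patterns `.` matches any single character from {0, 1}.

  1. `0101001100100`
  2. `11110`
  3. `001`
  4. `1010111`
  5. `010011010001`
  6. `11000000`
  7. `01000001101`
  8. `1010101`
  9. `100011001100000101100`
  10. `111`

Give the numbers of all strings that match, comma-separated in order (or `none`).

5, 6

1 → no match
2. `11110` → no match
3. `001` → no match
4. `1010111` → no match
5. `010011010001` → match
6. `11000000` → match
7. `01000001101` → no match
8. `1010101` → no match
9 → no match
10. `111` → no match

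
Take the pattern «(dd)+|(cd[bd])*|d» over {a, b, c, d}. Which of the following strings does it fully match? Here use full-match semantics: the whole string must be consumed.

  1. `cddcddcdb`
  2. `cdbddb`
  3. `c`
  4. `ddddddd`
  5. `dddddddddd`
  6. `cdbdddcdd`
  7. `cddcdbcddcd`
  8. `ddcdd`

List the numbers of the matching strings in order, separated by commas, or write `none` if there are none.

1, 5

1. `cddcddcdb` → match
2. `cdbddb` → no match
3. `c` → no match
4. `ddddddd` → no match
5. `dddddddddd` → match
6. `cdbdddcdd` → no match
7. `cddcdbcddcd` → no match
8. `ddcdd` → no match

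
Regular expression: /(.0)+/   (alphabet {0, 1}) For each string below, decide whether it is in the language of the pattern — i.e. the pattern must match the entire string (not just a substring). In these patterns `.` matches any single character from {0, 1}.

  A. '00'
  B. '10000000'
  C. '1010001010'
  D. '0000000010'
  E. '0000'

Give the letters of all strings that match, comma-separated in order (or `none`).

A, B, C, D, E

A → match
B → match
C → match
D → match
E → match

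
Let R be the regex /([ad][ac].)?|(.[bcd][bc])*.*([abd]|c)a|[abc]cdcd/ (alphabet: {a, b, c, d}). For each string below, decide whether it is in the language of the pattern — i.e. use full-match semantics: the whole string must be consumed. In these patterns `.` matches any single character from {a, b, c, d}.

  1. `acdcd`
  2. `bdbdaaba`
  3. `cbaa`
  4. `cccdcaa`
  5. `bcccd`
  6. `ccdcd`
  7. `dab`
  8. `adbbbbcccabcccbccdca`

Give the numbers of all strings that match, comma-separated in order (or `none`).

1 → match
2 → match
3 → match
4 → match
5 → no match
6 → match
7 → match
8 → match

1, 2, 3, 4, 6, 7, 8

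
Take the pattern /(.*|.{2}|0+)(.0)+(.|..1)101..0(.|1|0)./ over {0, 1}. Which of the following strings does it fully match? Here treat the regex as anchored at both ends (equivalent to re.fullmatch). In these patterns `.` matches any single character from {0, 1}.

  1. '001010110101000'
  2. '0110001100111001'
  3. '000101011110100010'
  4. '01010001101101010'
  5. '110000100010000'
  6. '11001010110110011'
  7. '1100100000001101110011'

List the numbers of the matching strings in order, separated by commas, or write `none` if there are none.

1, 3, 6

1 → match
2 → no match
3 → match
4 → no match
5 → no match
6 → match
7 → no match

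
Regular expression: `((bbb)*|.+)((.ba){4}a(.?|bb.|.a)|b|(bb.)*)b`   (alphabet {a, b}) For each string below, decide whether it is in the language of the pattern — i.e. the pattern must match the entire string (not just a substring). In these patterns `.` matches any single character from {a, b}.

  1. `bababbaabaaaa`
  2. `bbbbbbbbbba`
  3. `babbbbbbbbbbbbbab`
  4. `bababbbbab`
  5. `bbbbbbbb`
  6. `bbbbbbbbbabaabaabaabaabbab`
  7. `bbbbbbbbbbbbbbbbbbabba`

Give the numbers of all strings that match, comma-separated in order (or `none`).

3, 4, 5, 6

1 → no match — must end with `b`
2 → no match — must end with `b`
3 → match
4 → match
5 → match
6 → match
7 → no match — must end with `b`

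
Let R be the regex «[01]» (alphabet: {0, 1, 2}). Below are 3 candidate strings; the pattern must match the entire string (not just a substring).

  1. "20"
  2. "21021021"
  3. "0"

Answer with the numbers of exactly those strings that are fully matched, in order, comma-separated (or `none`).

1 → no match
2 → no match
3 → match

3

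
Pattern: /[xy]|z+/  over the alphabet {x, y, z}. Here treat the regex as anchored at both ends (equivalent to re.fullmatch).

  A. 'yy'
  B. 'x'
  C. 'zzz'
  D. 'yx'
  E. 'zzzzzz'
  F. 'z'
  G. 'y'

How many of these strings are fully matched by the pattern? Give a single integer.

A → no match
B → match
C → match
D → no match
E → match
F → match
G → match
Total matched: 5

5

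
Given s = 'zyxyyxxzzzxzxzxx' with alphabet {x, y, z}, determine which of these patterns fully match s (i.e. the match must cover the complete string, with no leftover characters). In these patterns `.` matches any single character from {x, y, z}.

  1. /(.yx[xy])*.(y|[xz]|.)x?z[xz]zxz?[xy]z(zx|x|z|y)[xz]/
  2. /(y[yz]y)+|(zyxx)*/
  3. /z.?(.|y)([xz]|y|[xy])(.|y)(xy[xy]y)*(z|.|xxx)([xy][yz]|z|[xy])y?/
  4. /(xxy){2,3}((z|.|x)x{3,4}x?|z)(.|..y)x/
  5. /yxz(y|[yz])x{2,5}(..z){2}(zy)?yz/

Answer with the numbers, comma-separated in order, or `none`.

1 → match
2 → no match
3 → no match
4 → no match — must start with 'xxy'
5 → no match — must start with 'yxz'

1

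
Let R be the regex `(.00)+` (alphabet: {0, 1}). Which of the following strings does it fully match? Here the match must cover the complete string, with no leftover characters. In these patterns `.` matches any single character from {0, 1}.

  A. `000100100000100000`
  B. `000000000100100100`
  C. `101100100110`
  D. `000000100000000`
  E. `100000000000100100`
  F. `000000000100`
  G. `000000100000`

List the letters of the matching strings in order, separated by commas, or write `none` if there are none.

A → match
B → match
C → no match — must end with `00`
D → match
E → match
F → match
G → match

A, B, D, E, F, G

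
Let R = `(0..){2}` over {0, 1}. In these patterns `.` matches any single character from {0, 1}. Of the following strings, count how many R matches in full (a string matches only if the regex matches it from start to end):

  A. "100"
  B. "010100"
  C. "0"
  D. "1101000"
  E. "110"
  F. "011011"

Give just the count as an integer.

A. "100" → no match — must start with "0"
B. "010100" → no match
C. "0" → no match
D. "1101000" → no match — must start with "0"
E. "110" → no match — must start with "0"
F. "011011" → match
Total matched: 1

1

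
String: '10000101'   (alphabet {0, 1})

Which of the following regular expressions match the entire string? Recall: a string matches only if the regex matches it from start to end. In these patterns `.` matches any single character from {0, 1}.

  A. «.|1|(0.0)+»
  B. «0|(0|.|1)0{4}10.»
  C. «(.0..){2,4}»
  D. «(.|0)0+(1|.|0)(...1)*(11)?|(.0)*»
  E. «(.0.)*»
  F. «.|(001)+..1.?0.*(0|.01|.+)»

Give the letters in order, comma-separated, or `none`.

B, D

A → no match
B → match
C → no match
D → match
E → no match
F → no match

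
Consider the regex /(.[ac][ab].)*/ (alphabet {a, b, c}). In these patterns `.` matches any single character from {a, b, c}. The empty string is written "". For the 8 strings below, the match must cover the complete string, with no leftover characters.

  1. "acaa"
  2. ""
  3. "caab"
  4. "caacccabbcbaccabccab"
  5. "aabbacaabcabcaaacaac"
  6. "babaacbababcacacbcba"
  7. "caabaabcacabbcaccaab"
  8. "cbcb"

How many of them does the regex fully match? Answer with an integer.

1 → match
2 → match
3 → match
4 → match
5 → match
6 → match
7 → match
8 → no match
Total matched: 7

7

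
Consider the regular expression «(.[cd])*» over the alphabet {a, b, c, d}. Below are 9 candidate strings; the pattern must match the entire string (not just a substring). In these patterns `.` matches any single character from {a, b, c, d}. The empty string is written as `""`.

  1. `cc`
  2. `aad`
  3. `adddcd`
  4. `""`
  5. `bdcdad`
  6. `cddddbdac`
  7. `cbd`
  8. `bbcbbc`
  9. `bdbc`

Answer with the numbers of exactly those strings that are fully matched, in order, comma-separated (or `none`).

1, 3, 4, 5, 9

1 → match
2 → no match
3 → match
4 → match
5 → match
6 → no match
7 → no match
8 → no match
9 → match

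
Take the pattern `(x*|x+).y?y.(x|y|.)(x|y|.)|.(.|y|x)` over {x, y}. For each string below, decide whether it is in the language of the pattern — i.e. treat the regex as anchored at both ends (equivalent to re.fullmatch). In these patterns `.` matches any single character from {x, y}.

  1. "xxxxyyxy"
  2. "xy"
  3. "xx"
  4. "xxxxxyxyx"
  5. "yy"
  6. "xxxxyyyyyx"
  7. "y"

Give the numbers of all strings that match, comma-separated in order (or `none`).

1, 2, 3, 4, 5, 6

1 → match
2 → match
3 → match
4 → match
5 → match
6 → match
7 → no match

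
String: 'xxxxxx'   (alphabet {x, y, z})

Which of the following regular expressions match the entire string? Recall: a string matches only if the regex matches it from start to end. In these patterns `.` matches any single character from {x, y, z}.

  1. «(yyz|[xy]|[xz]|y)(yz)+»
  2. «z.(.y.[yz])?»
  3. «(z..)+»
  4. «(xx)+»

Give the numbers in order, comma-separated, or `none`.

1 → no match — must end with 'yz'
2 → no match — must start with 'z'
3 → no match — must start with 'z'
4 → match

4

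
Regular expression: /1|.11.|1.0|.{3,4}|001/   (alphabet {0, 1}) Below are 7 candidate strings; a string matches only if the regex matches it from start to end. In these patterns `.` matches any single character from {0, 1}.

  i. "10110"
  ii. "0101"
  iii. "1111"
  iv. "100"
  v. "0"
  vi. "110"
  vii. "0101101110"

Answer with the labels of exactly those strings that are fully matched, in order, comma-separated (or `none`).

i. "10110" → no match
ii. "0101" → match
iii. "1111" → match
iv. "100" → match
v. "0" → no match
vi. "110" → match
vii. "0101101110" → no match

ii, iii, iv, vi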